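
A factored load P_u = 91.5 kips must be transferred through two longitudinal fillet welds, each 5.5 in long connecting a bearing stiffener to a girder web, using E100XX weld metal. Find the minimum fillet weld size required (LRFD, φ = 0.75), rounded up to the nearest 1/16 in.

E100XX → F_EXX = 100 ksi.
Total weld length L = 11 in.
Required throat t_e = P_u / (φ × 0.6 F_EXX × L) = 91.5 / (0.75 × 0.6 × 100 × 11) = 0.1848 in.
Required leg w = t_e / 0.707 = 0.2615 in → use 5/16 in.

w = 5/16 in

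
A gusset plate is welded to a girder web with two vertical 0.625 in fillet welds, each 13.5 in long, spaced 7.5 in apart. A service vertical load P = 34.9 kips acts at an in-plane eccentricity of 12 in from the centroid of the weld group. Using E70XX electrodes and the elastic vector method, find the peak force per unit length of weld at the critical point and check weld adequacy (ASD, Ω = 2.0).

E70XX → F_EXX = 70 ksi.
Total weld length L_w = 27 in. Treat welds as unit-width lines.
Polar moment about centroid: J = 2[d³/12 + d(b/2)²] = 2[13.5³/12 + 13.5×3.75²] = 789.8 in³.
Direct shear f_v = P/L_w = 34.9 / 27 = 1.293 kip/in (vertical).
Torsion M = P·e = 34.9 × 12 = 418.8 kip·in.
Critical point at (x, y) = (3.75, 6.75) from centroid. f_tx = M·y/J = 3.579 kip/in; f_ty = M·x/J = 1.989 kip/in.
Resultant f_max = √[f_tx² + (f_v + f_ty)²] = √[3.579² + (1.293 + 1.989)²] = 4.856 kip/in.
Capacity per unit length: r_n/Ω = (1/2.0) × 0.6 × 70 × (0.707 × 0.625) = 9.279 kip/in.
4.856 ≤ 9.279 → adequate.

f_max ≈ 4.86 kip/in; adequate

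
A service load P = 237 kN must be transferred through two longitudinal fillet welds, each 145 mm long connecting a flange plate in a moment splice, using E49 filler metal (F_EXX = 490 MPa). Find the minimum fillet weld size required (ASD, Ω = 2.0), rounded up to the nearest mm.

Total weld length L = 290 mm.
Required throat t_e = P × Ω / (0.6 F_EXX × L) = 237 × 2.0 / (0.6 × 490 × 290 × 10⁻³) = 5.559 mm.
Required leg w = t_e / 0.707 = 7.863 mm → use 8 mm.

w = 8 mm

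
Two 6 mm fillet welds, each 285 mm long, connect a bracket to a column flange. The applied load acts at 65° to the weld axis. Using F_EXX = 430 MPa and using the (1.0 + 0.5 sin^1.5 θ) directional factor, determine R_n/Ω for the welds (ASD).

R_n/Ω ≈ 446 kN

t_e = 0.707 × 6 = 4.242 mm; A_we = 4.242 × 570 = 2418 mm².
Directional factor: 1.0 + 0.5 sin^1.5(65°) = 1.431.
F_nw = 0.6 × 430 × 1.431 = 369.3 MPa.
R_n/Ω = (369.3 × 2418) / 2.0 × 10⁻³ = 446.5 kN.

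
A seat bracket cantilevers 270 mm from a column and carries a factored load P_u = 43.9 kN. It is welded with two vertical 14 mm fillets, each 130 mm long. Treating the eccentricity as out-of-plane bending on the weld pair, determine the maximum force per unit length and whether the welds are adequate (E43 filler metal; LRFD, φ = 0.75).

E43XX → F_EXX = 430 MPa.
L_w = 2 × 130 = 260 mm; section modulus (unit throat) S = 2 × L²/6 = 5633 mm².
Direct shear f_v = P/L_w = 43.9×10³/260 = 168.8 N/mm.
Moment M = P × e = 43.9×10³ × 270 = 11853000 N·mm; bending f_b = M/S = 2104 N/mm.
f_max = √(f_v² + f_b²) = √(168.8² + 2104²) = 2111 N/mm.
φr_n = 0.75 × 0.6 × 430 × (0.707 × 14) = 1915 N/mm → NOT adequate.

f_max ≈ 2110 N/mm; NOT adequate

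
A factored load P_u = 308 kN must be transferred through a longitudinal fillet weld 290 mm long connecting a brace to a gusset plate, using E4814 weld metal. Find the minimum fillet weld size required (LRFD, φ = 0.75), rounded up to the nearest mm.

w = 7 mm

E48XX → F_EXX = 480 MPa.
Total weld length L = 290 mm.
Required throat t_e = P_u / (φ × 0.6 F_EXX × L) = 308 / (0.75 × 0.6 × 480 × 290 × 10⁻³) = 4.917 mm.
Required leg w = t_e / 0.707 = 6.955 mm → use 7 mm.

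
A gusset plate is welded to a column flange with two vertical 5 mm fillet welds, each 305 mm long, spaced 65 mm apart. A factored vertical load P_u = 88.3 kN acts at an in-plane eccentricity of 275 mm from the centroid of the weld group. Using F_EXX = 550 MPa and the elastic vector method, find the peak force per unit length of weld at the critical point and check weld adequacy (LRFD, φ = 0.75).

f_max ≈ 748 N/mm; adequate

Total weld length L_w = 610 mm. Treat welds as unit-width lines.
Polar moment about centroid: J = 2[d³/12 + d(b/2)²] = 2[305³/12 + 305×32.5²] = 5373000 mm³.
Direct shear f_v = P/L_w = 88.3×10³ / 610 = 144.8 N/mm (vertical).
Torsion M = P·e = 88.3×10³ × 275 = 24282000 N·mm.
Critical point at (x, y) = (32.5, 152.5) from centroid. f_tx = M·y/J = 689.2 N/mm; f_ty = M·x/J = 146.9 N/mm.
Resultant f_max = √[f_tx² + (f_v + f_ty)²] = √[689.2² + (144.8 + 146.9)²] = 748.4 N/mm.
Capacity per unit length: φr_n = 0.75 × 0.6 × 550 × (0.707 × 5) = 874.9 N/mm.
748.4 ≤ 874.9 → adequate.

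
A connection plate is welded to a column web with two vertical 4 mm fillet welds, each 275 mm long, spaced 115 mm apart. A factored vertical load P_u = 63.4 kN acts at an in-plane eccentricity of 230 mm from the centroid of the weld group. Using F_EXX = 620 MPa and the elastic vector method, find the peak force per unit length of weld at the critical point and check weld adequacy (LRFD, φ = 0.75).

f_max ≈ 468 N/mm; adequate

Total weld length L_w = 550 mm. Treat welds as unit-width lines.
Polar moment about centroid: J = 2[d³/12 + d(b/2)²] = 2[275³/12 + 275×57.5²] = 5285000 mm³.
Direct shear f_v = P/L_w = 63.4×10³ / 550 = 115.3 N/mm (vertical).
Torsion M = P·e = 63.4×10³ × 230 = 14582000 N·mm.
Critical point at (x, y) = (57.5, 137.5) from centroid. f_tx = M·y/J = 379.4 N/mm; f_ty = M·x/J = 158.7 N/mm.
Resultant f_max = √[f_tx² + (f_v + f_ty)²] = √[379.4² + (115.3 + 158.7)²] = 468 N/mm.
Capacity per unit length: φr_n = 0.75 × 0.6 × 620 × (0.707 × 4) = 789 N/mm.
468 ≤ 789 → adequate.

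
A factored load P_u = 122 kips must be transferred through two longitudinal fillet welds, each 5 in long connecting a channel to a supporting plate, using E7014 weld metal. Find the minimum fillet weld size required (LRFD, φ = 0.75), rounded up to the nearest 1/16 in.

E70XX → F_EXX = 70 ksi.
Total weld length L = 10 in.
Required throat t_e = P_u / (φ × 0.6 F_EXX × L) = 122 / (0.75 × 0.6 × 70 × 10) = 0.3873 in.
Required leg w = t_e / 0.707 = 0.5478 in → use 9/16 in.

w = 9/16 in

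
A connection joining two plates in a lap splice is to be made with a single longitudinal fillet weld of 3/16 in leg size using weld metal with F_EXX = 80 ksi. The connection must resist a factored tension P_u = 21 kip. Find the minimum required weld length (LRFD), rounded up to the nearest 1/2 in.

Throat t_e = 0.707 × 0.1875 = 0.1326 in.
φr_n = 0.75 × 0.6 × 80 × 0.1326 = 4.772 kip/in.
L_req = P_u / φr_n = 21 / 4.772 = 4.4 in total.
Round up → use L = 4.5 in.

L = 4.5 in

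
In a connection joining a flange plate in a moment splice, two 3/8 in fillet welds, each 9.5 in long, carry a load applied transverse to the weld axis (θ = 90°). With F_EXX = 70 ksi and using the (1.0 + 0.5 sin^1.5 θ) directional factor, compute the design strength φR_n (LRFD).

t_e = 0.707 × 0.375 = 0.2651 in; A_we = 0.2651 × 19 = 5.037 in².
Directional factor: 1.0 + 0.5 sin^1.5(90°) = 1.5.
F_nw = 0.6 × 70 × 1.5 = 63 ksi.
φR_n = 0.75 × 63 × 5.037 = 238 kip.

φR_n ≈ 238 kip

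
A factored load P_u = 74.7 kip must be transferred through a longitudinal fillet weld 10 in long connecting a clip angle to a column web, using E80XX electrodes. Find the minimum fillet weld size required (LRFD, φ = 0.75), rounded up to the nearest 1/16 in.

w = 5/16 in

E80XX → F_EXX = 80 ksi.
Total weld length L = 10 in.
Required throat t_e = P_u / (φ × 0.6 F_EXX × L) = 74.7 / (0.75 × 0.6 × 80 × 10) = 0.2075 in.
Required leg w = t_e / 0.707 = 0.2935 in → use 5/16 in.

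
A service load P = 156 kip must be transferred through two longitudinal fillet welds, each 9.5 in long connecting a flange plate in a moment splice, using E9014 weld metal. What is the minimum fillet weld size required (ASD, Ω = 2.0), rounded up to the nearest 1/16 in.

E90XX → F_EXX = 90 ksi.
Total weld length L = 19 in.
Required throat t_e = P × Ω / (0.6 F_EXX × L) = 156 × 2.0 / (0.6 × 90 × 19) = 0.3041 in.
Required leg w = t_e / 0.707 = 0.4301 in → use 7/16 in.

w = 7/16 in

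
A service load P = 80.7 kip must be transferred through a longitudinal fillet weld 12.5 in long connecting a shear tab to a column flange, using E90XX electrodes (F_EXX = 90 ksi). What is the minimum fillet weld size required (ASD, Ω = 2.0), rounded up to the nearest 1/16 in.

Total weld length L = 12.5 in.
Required throat t_e = P × Ω / (0.6 F_EXX × L) = 80.7 × 2.0 / (0.6 × 90 × 12.5) = 0.2391 in.
Required leg w = t_e / 0.707 = 0.3382 in → use 3/8 in.

w = 3/8 in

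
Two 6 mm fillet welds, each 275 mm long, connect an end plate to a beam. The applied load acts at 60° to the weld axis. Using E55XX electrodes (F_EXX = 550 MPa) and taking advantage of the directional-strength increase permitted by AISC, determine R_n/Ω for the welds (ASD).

R_n/Ω ≈ 540 kN

t_e = 0.707 × 6 = 4.242 mm; A_we = 4.242 × 550 = 2333 mm².
Directional factor: 1.0 + 0.5 sin^1.5(60°) = 1.403.
F_nw = 0.6 × 550 × 1.403 = 463 MPa.
R_n/Ω = (463 × 2333) / 2.0 × 10⁻³ = 540.1 kN.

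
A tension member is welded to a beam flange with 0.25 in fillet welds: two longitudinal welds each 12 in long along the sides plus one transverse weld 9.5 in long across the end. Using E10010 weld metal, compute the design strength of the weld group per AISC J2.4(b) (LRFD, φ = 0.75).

φR_n ≈ 276 kip

E100XX → F_EXX = 100 ksi.
t_e = 0.707 × 0.25 = 0.1767 in.
R_nwl = 0.6 × 100 × 0.1767 × 24 = 254.5 kip (longitudinal, 2 welds).
R_nwt = 0.6 × 100 × 0.1767 × 9.5 = 100.7 kip (transverse, base value).
(i) R_nwl + R_nwt = 355.3 kip; (ii) 0.85 R_nwl + 1.5 R_nwt = 367.5 kip.
R_n = max = 367.5 kip [governs: (ii)]; φR_n = 275.6 kip.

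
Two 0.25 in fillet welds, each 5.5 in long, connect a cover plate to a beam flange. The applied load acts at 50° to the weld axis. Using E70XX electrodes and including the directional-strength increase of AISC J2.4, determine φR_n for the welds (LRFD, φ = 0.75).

φR_n ≈ 81.8 kips

E70XX → F_EXX = 70 ksi.
t_e = 0.707 × 0.25 = 0.1767 in; A_we = 0.1767 × 11 = 1.944 in².
Directional factor: 1.0 + 0.5 sin^1.5(50°) = 1.335.
F_nw = 0.6 × 70 × 1.335 = 56.08 ksi.
φR_n = 0.75 × 56.08 × 1.944 = 81.78 kips.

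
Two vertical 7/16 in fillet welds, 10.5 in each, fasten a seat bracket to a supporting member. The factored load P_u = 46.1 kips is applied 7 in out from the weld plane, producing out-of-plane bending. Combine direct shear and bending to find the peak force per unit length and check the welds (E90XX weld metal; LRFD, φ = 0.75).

f_max ≈ 9.05 kip/in; adequate

E90XX → F_EXX = 90 ksi.
L_w = 2 × 10.5 = 21 in; section modulus (unit throat) S = 2 × L²/6 = 36.75 in².
Direct shear f_v = P/L_w = 46.1/21 = 2.195 kip/in.
Moment M = P × e = 46.1 × 7 = 322.7 kip·in; bending f_b = M/S = 8.781 kip/in.
f_max = √(f_v² + f_b²) = √(2.195² + 8.781²) = 9.051 kip/in.
φr_n = 0.75 × 0.6 × 90 × (0.707 × 0.4375) = 12.53 kip/in → adequate.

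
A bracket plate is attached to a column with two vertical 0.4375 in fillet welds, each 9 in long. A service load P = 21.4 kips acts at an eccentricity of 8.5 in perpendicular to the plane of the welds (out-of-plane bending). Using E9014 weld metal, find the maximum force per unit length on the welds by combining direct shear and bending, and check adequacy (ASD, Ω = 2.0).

E90XX → F_EXX = 90 ksi.
L_w = 2 × 9 = 18 in; section modulus (unit throat) S = 2 × L²/6 = 27 in².
Direct shear f_v = P/L_w = 21.4/18 = 1.189 kip/in.
Moment M = P × e = 21.4 × 8.5 = 181.9 kip·in; bending f_b = M/S = 6.737 kip/in.
f_max = √(f_v² + f_b²) = √(1.189² + 6.737²) = 6.841 kip/in.
r_n/Ω = (1/2.0) × 0.6 × 90 × (0.707 × 0.4375) = 8.351 kip/in → adequate.

f_max ≈ 6.84 kip/in; adequate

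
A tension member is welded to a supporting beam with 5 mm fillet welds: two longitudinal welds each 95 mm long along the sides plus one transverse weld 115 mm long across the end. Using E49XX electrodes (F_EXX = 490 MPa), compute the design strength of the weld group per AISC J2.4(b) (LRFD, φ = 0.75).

t_e = 0.707 × 5 = 3.535 mm.
R_nwl = 0.6 × 490 × 3.535 × 190 × 10⁻³ = 197.5 kN (longitudinal, 2 welds).
R_nwt = 0.6 × 490 × 3.535 × 115 × 10⁻³ = 119.5 kN (transverse, base value).
(i) R_nwl + R_nwt = 317 kN; (ii) 0.85 R_nwl + 1.5 R_nwt = 347.1 kN.
R_n = max = 347.1 kN [governs: (ii)]; φR_n = 260.3 kN.

φR_n ≈ 260 kN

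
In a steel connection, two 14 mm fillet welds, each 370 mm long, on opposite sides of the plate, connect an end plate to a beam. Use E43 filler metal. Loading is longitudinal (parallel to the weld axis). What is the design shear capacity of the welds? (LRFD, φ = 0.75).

E43XX → F_EXX = 430 MPa.
Effective throat t_e = 0.707 × 14 = 9.898 mm.
Total length L = 740 mm; A_we = 9.898 × 740 = 7325 mm².
F_nw = 0.6 F_EXX = 0.6 × 430 = 258 MPa.
φR_n = 0.75 × 258 × 7325 × 10⁻³ = 1417 kN.

φR_n ≈ 1420 kN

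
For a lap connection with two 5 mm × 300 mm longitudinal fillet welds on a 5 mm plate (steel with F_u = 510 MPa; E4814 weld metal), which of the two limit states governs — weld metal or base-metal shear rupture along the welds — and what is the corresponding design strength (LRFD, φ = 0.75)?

φR_n ≈ 458 kN (weld metal governs)

E48XX → F_EXX = 480 MPa.
t_e = 0.707 × 5 = 3.535 mm; L = 600 mm.
Weld metal: φR_n = 0.75 × 0.6 × 480 × 3.535 × 600 × 10⁻³ = 458.1 kN.
Base metal (shear rupture): φR_n = 0.75 × 0.6 × 510 × 5 × 600 × 10⁻³ = 688.5 kN.
Governing: weld metal.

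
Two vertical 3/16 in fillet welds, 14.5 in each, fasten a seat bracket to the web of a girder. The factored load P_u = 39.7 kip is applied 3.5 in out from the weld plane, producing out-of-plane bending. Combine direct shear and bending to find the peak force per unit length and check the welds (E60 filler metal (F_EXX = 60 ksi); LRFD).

L_w = 2 × 14.5 = 29 in; section modulus (unit throat) S = 2 × L²/6 = 70.08 in².
Direct shear f_v = P/L_w = 39.7/29 = 1.369 kip/in.
Moment M = P × e = 39.7 × 3.5 = 138.95 kip·in; bending f_b = M/S = 1.983 kip/in.
f_max = √(f_v² + f_b²) = √(1.369² + 1.983²) = 2.409 kip/in.
φr_n = 0.75 × 0.6 × 60 × (0.707 × 0.1875) = 3.579 kip/in → adequate.

f_max ≈ 2.41 kip/in; adequate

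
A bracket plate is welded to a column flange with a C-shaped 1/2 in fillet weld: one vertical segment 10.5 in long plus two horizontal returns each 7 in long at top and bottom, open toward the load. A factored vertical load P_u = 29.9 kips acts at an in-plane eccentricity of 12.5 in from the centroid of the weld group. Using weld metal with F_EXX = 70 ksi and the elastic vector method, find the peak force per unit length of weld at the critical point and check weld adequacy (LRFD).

f_max ≈ 5.34 kip/in; adequate

Total weld length L_w = 24.5 in. Treat welds as unit-width lines.
Centroid: x̄ = 2×7×3.5 / 24.5 = 2 in from the vertical weld.
Polar moment about centroid: J = I_x + I_y = [10.5³/12 + 2×7×5.25²] + [10.5×2² + 2(7³/12 + 7×1.5²)] = 613 in³.
Direct shear f_v = P/L_w = 29.9 / 24.5 = 1.22 kip/in (vertical).
Torsion M = P·e = 29.9 × 12.5 = 373.75 kip·in.
Critical point at (x, y) = (5, 5.25) from centroid. f_tx = M·y/J = 3.201 kip/in; f_ty = M·x/J = 3.048 kip/in.
Resultant f_max = √[f_tx² + (f_v + f_ty)²] = √[3.201² + (1.22 + 3.048)²] = 5.336 kip/in.
Capacity per unit length: φr_n = 0.75 × 0.6 × 70 × (0.707 × 0.5) = 11.14 kip/in.
5.336 ≤ 11.14 → adequate.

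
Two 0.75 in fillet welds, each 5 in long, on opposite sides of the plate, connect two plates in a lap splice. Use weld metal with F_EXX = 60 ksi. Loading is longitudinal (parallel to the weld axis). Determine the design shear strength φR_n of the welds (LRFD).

Effective throat t_e = 0.707 × 0.75 = 0.5302 in.
Total length L = 10 in; A_we = 0.5302 × 10 = 5.303 in².
F_nw = 0.6 F_EXX = 0.6 × 60 = 36 ksi.
φR_n = 0.75 × 36 × 5.303 = 143.2 kip.

φR_n ≈ 143 kip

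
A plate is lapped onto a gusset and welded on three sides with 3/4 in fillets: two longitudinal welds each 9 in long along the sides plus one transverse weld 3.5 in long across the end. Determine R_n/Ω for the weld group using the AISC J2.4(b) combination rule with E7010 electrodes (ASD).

E70XX → F_EXX = 70 ksi.
t_e = 0.707 × 0.75 = 0.5302 in.
R_nwl = 0.6 × 70 × 0.5302 × 18 = 400.9 kips (longitudinal, 2 welds).
R_nwt = 0.6 × 70 × 0.5302 × 3.5 = 77.95 kips (transverse, base value).
(i) R_nwl + R_nwt = 478.8 kips; (ii) 0.85 R_nwl + 1.5 R_nwt = 457.7 kips.
R_n = max = 478.8 kips [governs: (i)]; R_n/Ω = 239.4 kips.

R_n/Ω ≈ 239 kips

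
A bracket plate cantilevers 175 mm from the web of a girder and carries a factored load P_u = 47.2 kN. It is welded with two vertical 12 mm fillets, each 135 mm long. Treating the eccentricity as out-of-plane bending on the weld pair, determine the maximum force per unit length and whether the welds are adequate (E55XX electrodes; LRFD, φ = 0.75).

f_max ≈ 1370 N/mm; adequate

E55XX → F_EXX = 550 MPa.
L_w = 2 × 135 = 270 mm; section modulus (unit throat) S = 2 × L²/6 = 6075 mm².
Direct shear f_v = P/L_w = 47.2×10³/270 = 174.8 N/mm.
Moment M = P × e = 47.2×10³ × 175 = 8260000 N·mm; bending f_b = M/S = 1360 N/mm.
f_max = √(f_v² + f_b²) = √(174.8² + 1360²) = 1371 N/mm.
φr_n = 0.75 × 0.6 × 550 × (0.707 × 12) = 2100 N/mm → adequate.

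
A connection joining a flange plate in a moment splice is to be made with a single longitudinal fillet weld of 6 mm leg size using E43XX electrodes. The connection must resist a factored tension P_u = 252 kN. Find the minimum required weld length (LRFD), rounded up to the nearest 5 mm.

E43XX → F_EXX = 430 MPa.
Throat t_e = 0.707 × 6 = 4.242 mm.
φr_n = 0.75 × 0.6 × 430 × 4.242 × 10⁻³ = 0.8208 kN/mm.
L_req = P_u / φr_n = 252 / 0.8208 = 307 mm total.
Round up → use L = 310 mm.

L = 310 mm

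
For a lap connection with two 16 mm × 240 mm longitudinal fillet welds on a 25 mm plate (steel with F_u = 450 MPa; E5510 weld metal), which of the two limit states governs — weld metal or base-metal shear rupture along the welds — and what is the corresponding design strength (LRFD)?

φR_n ≈ 1340 kN (weld metal governs)

E55XX → F_EXX = 550 MPa.
t_e = 0.707 × 16 = 11.31 mm; L = 480 mm.
Weld metal: φR_n = 0.75 × 0.6 × 550 × 11.31 × 480 × 10⁻³ = 1344 kN.
Base metal (shear rupture): φR_n = 0.75 × 0.6 × 450 × 25 × 480 × 10⁻³ = 2430 kN.
Governing: weld metal.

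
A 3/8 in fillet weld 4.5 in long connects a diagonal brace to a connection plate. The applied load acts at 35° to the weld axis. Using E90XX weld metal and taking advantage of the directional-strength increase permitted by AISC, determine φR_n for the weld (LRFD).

E90XX → F_EXX = 90 ksi.
t_e = 0.707 × 0.375 = 0.2651 in; A_we = 0.2651 × 4.5 = 1.193 in².
Directional factor: 1.0 + 0.5 sin^1.5(35°) = 1.217.
F_nw = 0.6 × 90 × 1.217 = 65.73 ksi.
φR_n = 0.75 × 65.73 × 1.193 = 58.81 kip.

φR_n ≈ 58.8 kip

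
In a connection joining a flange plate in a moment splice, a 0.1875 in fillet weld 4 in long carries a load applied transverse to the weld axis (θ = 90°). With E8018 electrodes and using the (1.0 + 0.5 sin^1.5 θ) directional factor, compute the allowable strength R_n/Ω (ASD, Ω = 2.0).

R_n/Ω ≈ 19.1 kips

E80XX → F_EXX = 80 ksi.
t_e = 0.707 × 0.1875 = 0.1326 in; A_we = 0.1326 × 4 = 0.5302 in².
Directional factor: 1.0 + 0.5 sin^1.5(90°) = 1.5.
F_nw = 0.6 × 80 × 1.5 = 72 ksi.
R_n/Ω = (72 × 0.5302) / 2.0 = 19.09 kips.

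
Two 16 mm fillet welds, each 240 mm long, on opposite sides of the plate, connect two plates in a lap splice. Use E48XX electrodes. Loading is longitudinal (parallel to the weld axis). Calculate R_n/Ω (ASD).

E48XX → F_EXX = 480 MPa.
Effective throat t_e = 0.707 × 16 = 11.31 mm.
Total length L = 480 mm; A_we = 11.31 × 480 = 5430 mm².
F_nw = 0.6 F_EXX = 0.6 × 480 = 288 MPa.
R_n = 288 × 5430 × 10⁻³ = 1564 kN; R_n/Ω = 1564/2.0 = 781.9 kN.

R_n/Ω ≈ 782 kN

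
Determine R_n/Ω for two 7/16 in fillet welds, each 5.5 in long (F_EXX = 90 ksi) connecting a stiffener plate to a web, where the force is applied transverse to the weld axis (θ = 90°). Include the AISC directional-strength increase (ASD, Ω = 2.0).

t_e = 0.707 × 0.4375 = 0.3093 in; A_we = 0.3093 × 11 = 3.402 in².
Directional factor: 1.0 + 0.5 sin^1.5(90°) = 1.5.
F_nw = 0.6 × 90 × 1.5 = 81 ksi.
R_n/Ω = (81 × 3.402) / 2.0 = 137.8 kips.

R_n/Ω ≈ 138 kips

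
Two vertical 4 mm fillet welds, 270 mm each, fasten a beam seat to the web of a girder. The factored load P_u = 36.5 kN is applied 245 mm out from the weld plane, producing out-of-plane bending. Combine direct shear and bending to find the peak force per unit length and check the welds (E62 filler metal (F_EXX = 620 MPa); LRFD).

f_max ≈ 374 N/mm; adequate

L_w = 2 × 270 = 540 mm; section modulus (unit throat) S = 2 × L²/6 = 24300 mm².
Direct shear f_v = P/L_w = 36.5×10³/540 = 67.59 N/mm.
Moment M = P × e = 36.5×10³ × 245 = 8942500 N·mm; bending f_b = M/S = 368 N/mm.
f_max = √(f_v² + f_b²) = √(67.59² + 368²) = 374.2 N/mm.
φr_n = 0.75 × 0.6 × 620 × (0.707 × 4) = 789 N/mm → adequate.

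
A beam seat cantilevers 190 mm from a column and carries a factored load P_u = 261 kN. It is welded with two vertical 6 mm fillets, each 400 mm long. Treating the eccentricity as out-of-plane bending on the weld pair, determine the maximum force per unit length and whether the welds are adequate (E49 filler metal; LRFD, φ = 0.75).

f_max ≈ 985 N/mm; NOT adequate

E49XX → F_EXX = 490 MPa.
L_w = 2 × 400 = 800 mm; section modulus (unit throat) S = 2 × L²/6 = 53330 mm².
Direct shear f_v = P/L_w = 261×10³/800 = 326.2 N/mm.
Moment M = P × e = 261×10³ × 190 = 49590000 N·mm; bending f_b = M/S = 929.8 N/mm.
f_max = √(f_v² + f_b²) = √(326.2² + 929.8²) = 985.4 N/mm.
φr_n = 0.75 × 0.6 × 490 × (0.707 × 6) = 935.4 N/mm → NOT adequate.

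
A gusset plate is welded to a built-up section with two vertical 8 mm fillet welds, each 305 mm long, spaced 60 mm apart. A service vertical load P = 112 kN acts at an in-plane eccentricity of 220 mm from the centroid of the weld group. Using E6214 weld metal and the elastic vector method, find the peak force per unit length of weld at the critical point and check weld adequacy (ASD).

E62XX → F_EXX = 620 MPa.
Total weld length L_w = 610 mm. Treat welds as unit-width lines.
Polar moment about centroid: J = 2[d³/12 + d(b/2)²] = 2[305³/12 + 305×30²] = 5278000 mm³.
Direct shear f_v = P/L_w = 112×10³ / 610 = 183.6 N/mm (vertical).
Torsion M = P·e = 112×10³ × 220 = 24640000 N·mm.
Critical point at (x, y) = (30, 152.5) from centroid. f_tx = M·y/J = 712 N/mm; f_ty = M·x/J = 140.1 N/mm.
Resultant f_max = √[f_tx² + (f_v + f_ty)²] = √[712² + (183.6 + 140.1)²] = 782.1 N/mm.
Capacity per unit length: r_n/Ω = (1/2.0) × 0.6 × 620 × (0.707 × 8) = 1052 N/mm.
782.1 ≤ 1052 → adequate.

f_max ≈ 782 N/mm; adequate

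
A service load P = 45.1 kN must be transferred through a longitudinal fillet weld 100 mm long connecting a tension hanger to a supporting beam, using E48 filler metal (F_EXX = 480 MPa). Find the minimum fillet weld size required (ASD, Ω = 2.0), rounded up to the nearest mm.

w = 5 mm

Total weld length L = 100 mm.
Required throat t_e = P × Ω / (0.6 F_EXX × L) = 45.1 × 2.0 / (0.6 × 480 × 100 × 10⁻³) = 3.132 mm.
Required leg w = t_e / 0.707 = 4.43 mm → use 5 mm.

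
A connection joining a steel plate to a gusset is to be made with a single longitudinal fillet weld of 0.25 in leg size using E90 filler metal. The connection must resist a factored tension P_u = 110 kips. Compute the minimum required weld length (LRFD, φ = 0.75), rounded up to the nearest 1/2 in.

E90XX → F_EXX = 90 ksi.
Throat t_e = 0.707 × 0.25 = 0.1767 in.
φr_n = 0.75 × 0.6 × 90 × 0.1767 = 7.158 kips/in.
L_req = P_u / φr_n = 110 / 7.158 = 15.37 in total.
Round up → use L = 15.5 in.

L = 15.5 in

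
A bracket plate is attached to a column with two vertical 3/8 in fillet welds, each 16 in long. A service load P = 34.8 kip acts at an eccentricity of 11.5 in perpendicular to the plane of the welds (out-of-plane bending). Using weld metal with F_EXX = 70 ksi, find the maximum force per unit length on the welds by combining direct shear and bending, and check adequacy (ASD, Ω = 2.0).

L_w = 2 × 16 = 32 in; section modulus (unit throat) S = 2 × L²/6 = 85.33 in².
Direct shear f_v = P/L_w = 34.8/32 = 1.087 kip/in.
Moment M = P × e = 34.8 × 11.5 = 400.2 kip·in; bending f_b = M/S = 4.69 kip/in.
f_max = √(f_v² + f_b²) = √(1.087² + 4.69²) = 4.814 kip/in.
r_n/Ω = (1/2.0) × 0.6 × 70 × (0.707 × 0.375) = 5.568 kip/in → adequate.

f_max ≈ 4.81 kip/in; adequate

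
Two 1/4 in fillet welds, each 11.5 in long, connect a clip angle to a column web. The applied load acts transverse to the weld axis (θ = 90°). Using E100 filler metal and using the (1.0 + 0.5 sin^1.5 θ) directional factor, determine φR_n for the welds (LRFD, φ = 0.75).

φR_n ≈ 274 kip

E100XX → F_EXX = 100 ksi.
t_e = 0.707 × 0.25 = 0.1767 in; A_we = 0.1767 × 23 = 4.065 in².
Directional factor: 1.0 + 0.5 sin^1.5(90°) = 1.5.
F_nw = 0.6 × 100 × 1.5 = 90 ksi.
φR_n = 0.75 × 90 × 4.065 = 274.4 kip.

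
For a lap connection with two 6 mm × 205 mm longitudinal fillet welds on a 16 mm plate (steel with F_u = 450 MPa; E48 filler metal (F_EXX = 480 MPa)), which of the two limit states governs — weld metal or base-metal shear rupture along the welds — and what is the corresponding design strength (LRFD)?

t_e = 0.707 × 6 = 4.242 mm; L = 410 mm.
Weld metal: φR_n = 0.75 × 0.6 × 480 × 4.242 × 410 × 10⁻³ = 375.7 kN.
Base metal (shear rupture): φR_n = 0.75 × 0.6 × 450 × 16 × 410 × 10⁻³ = 1328 kN.
Governing: weld metal.

φR_n ≈ 376 kN (weld metal governs)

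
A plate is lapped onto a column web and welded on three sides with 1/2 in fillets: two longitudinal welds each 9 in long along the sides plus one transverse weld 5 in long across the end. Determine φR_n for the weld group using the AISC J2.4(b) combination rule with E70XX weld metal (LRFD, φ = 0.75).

φR_n ≈ 256 kips

E70XX → F_EXX = 70 ksi.
t_e = 0.707 × 0.5 = 0.3535 in.
R_nwl = 0.6 × 70 × 0.3535 × 18 = 267.2 kips (longitudinal, 2 welds).
R_nwt = 0.6 × 70 × 0.3535 × 5 = 74.23 kips (transverse, base value).
(i) R_nwl + R_nwt = 341.5 kips; (ii) 0.85 R_nwl + 1.5 R_nwt = 338.5 kips.
R_n = max = 341.5 kips [governs: (i)]; φR_n = 256.1 kips.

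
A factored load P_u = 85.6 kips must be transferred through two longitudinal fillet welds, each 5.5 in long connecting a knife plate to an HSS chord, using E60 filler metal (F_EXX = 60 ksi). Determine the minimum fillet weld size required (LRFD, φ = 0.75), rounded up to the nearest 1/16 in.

w = 7/16 in

Total weld length L = 11 in.
Required throat t_e = P_u / (φ × 0.6 F_EXX × L) = 85.6 / (0.75 × 0.6 × 60 × 11) = 0.2882 in.
Required leg w = t_e / 0.707 = 0.4077 in → use 7/16 in.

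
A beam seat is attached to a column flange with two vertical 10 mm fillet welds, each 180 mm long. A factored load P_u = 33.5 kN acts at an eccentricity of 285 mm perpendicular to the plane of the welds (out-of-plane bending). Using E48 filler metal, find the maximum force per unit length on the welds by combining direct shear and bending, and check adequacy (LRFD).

E48XX → F_EXX = 480 MPa.
L_w = 2 × 180 = 360 mm; section modulus (unit throat) S = 2 × L²/6 = 10800 mm².
Direct shear f_v = P/L_w = 33.5×10³/360 = 93.06 N/mm.
Moment M = P × e = 33.5×10³ × 285 = 9547500 N·mm; bending f_b = M/S = 884 N/mm.
f_max = √(f_v² + f_b²) = √(93.06² + 884²) = 888.9 N/mm.
φr_n = 0.75 × 0.6 × 480 × (0.707 × 10) = 1527 N/mm → adequate.

f_max ≈ 889 N/mm; adequate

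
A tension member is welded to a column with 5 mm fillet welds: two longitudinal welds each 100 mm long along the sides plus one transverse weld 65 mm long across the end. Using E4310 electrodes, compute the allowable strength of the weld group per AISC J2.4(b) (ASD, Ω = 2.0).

E43XX → F_EXX = 430 MPa.
t_e = 0.707 × 5 = 3.535 mm.
R_nwl = 0.6 × 430 × 3.535 × 200 × 10⁻³ = 182.4 kN (longitudinal, 2 welds).
R_nwt = 0.6 × 430 × 3.535 × 65 × 10⁻³ = 59.28 kN (transverse, base value).
(i) R_nwl + R_nwt = 241.7 kN; (ii) 0.85 R_nwl + 1.5 R_nwt = 244 kN.
R_n = max = 244 kN [governs: (ii)]; R_n/Ω = 122 kN.

R_n/Ω ≈ 122 kN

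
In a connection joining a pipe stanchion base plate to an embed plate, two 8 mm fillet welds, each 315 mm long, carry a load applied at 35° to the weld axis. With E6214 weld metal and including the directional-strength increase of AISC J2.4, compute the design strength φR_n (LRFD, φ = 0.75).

E62XX → F_EXX = 620 MPa.
t_e = 0.707 × 8 = 5.656 mm; A_we = 5.656 × 630 = 3563 mm².
Directional factor: 1.0 + 0.5 sin^1.5(35°) = 1.217.
F_nw = 0.6 × 620 × 1.217 = 452.8 MPa.
φR_n = 0.75 × 452.8 × 3563 × 10⁻³ = 1210 kN.

φR_n ≈ 1210 kN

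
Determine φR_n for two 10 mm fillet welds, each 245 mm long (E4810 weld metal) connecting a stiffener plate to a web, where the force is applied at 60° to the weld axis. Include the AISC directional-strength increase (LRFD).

φR_n ≈ 1050 kN

E48XX → F_EXX = 480 MPa.
t_e = 0.707 × 10 = 7.07 mm; A_we = 7.07 × 490 = 3464 mm².
Directional factor: 1.0 + 0.5 sin^1.5(60°) = 1.403.
F_nw = 0.6 × 480 × 1.403 = 404.1 MPa.
φR_n = 0.75 × 404.1 × 3464 × 10⁻³ = 1050 kN.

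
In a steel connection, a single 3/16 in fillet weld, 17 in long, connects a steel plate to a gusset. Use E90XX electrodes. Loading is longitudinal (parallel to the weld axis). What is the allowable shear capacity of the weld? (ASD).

E90XX → F_EXX = 90 ksi.
Effective throat t_e = 0.707 × 0.1875 = 0.1326 in.
Total length L = 17 in; A_we = 0.1326 × 17 = 2.254 in².
F_nw = 0.6 F_EXX = 0.6 × 90 = 54 ksi.
R_n = 54 × 2.254 = 121.7 kip; R_n/Ω = 121.7/2.0 = 60.85 kip.

R_n/Ω ≈ 60.8 kip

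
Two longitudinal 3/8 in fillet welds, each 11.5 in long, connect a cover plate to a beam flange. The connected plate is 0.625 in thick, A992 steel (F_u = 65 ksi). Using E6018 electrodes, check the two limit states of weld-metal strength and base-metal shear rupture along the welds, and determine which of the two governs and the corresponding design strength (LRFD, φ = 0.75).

E60XX → F_EXX = 60 ksi.
t_e = 0.707 × 0.375 = 0.2651 in; L = 23 in.
Weld metal: φR_n = 0.75 × 0.6 × 60 × 0.2651 × 23 = 164.6 kips.
Base metal (shear rupture): φR_n = 0.75 × 0.6 × 65 × 0.625 × 23 = 420.5 kips.
Governing: weld metal.

φR_n ≈ 165 kips (weld metal governs)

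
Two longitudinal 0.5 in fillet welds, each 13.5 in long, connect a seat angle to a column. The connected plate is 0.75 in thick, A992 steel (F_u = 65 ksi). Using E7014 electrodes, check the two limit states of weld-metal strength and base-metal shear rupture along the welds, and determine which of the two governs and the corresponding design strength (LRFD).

φR_n ≈ 301 kips (weld metal governs)

E70XX → F_EXX = 70 ksi.
t_e = 0.707 × 0.5 = 0.3535 in; L = 27 in.
Weld metal: φR_n = 0.75 × 0.6 × 70 × 0.3535 × 27 = 300.7 kips.
Base metal (shear rupture): φR_n = 0.75 × 0.6 × 65 × 0.75 × 27 = 592.3 kips.
Governing: weld metal.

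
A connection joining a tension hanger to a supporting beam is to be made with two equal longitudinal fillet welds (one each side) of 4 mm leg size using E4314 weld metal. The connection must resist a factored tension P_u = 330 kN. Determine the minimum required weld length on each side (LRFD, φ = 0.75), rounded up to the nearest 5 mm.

E43XX → F_EXX = 430 MPa.
Throat t_e = 0.707 × 4 = 2.828 mm.
φr_n = 0.75 × 0.6 × 430 × 2.828 × 10⁻³ = 0.5472 kN/mm.
L_req = P_u / φr_n = 330 / 0.5472 = 603.1 mm total.
Per side: 603.1 / 2 = 301.5 mm.
Round up → use L = 305 mm on each side.

L = 305 mm on each side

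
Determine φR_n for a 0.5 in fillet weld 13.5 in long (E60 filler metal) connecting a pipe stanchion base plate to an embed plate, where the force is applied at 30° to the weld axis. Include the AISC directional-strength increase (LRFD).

E60XX → F_EXX = 60 ksi.
t_e = 0.707 × 0.5 = 0.3535 in; A_we = 0.3535 × 13.5 = 4.772 in².
Directional factor: 1.0 + 0.5 sin^1.5(30°) = 1.177.
F_nw = 0.6 × 60 × 1.177 = 42.36 ksi.
φR_n = 0.75 × 42.36 × 4.772 = 151.6 kips.

φR_n ≈ 152 kips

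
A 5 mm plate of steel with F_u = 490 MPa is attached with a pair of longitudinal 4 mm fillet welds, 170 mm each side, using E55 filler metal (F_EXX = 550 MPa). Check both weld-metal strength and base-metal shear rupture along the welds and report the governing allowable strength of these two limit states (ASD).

t_e = 0.707 × 4 = 2.828 mm; L = 340 mm.
Weld metal: R_n/Ω = (1/2.0) × 0.6 × 550 × 2.828 × 340 × 10⁻³ = 158.7 kN.
Base metal (shear rupture): R_n/Ω = (1/2.0) × 0.6 × 490 × 5 × 340 × 10⁻³ = 249.9 kN.
Governing: weld metal.

R_n/Ω ≈ 159 kN (weld metal governs)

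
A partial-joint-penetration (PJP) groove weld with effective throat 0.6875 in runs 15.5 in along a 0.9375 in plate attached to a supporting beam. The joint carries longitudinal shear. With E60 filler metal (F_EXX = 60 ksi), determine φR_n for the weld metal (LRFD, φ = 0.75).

Effective throat (given) t_e = 0.6875 in.
A_we = 0.6875 × 15.5 = 10.66 in².
F_nw = 0.6 F_EXX = 36 ksi.
φR_n = 0.75 × 36 × 10.66 = 287.7 kips.

φR_n ≈ 288 kips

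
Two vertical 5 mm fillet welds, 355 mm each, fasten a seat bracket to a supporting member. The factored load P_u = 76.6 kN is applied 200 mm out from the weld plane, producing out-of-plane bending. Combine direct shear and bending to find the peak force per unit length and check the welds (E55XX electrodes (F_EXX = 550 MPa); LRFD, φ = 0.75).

L_w = 2 × 355 = 710 mm; section modulus (unit throat) S = 2 × L²/6 = 42010 mm².
Direct shear f_v = P/L_w = 76.6×10³/710 = 107.9 N/mm.
Moment M = P × e = 76.6×10³ × 200 = 15320000 N·mm; bending f_b = M/S = 364.7 N/mm.
f_max = √(f_v² + f_b²) = √(107.9² + 364.7²) = 380.3 N/mm.
φr_n = 0.75 × 0.6 × 550 × (0.707 × 5) = 874.9 N/mm → adequate.

f_max ≈ 380 N/mm; adequate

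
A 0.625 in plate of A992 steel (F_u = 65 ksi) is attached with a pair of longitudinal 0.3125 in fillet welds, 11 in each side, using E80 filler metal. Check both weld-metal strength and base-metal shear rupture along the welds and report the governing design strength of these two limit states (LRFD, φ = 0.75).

E80XX → F_EXX = 80 ksi.
t_e = 0.707 × 0.3125 = 0.2209 in; L = 22 in.
Weld metal: φR_n = 0.75 × 0.6 × 80 × 0.2209 × 22 = 175 kips.
Base metal (shear rupture): φR_n = 0.75 × 0.6 × 65 × 0.625 × 22 = 402.2 kips.
Governing: weld metal.

φR_n ≈ 175 kips (weld metal governs)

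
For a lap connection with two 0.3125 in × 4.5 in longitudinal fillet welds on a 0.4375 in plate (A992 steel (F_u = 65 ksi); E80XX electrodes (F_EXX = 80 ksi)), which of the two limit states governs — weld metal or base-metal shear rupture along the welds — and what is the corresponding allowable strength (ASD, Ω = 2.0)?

t_e = 0.707 × 0.3125 = 0.2209 in; L = 9 in.
Weld metal: R_n/Ω = (1/2.0) × 0.6 × 80 × 0.2209 × 9 = 47.72 kips.
Base metal (shear rupture): R_n/Ω = (1/2.0) × 0.6 × 65 × 0.4375 × 9 = 76.78 kips.
Governing: weld metal.

R_n/Ω ≈ 47.7 kips (weld metal governs)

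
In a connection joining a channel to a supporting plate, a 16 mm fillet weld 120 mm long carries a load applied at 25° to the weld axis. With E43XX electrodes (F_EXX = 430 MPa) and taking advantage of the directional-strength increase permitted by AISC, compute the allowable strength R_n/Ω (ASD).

R_n/Ω ≈ 199 kN

t_e = 0.707 × 16 = 11.31 mm; A_we = 11.31 × 120 = 1357 mm².
Directional factor: 1.0 + 0.5 sin^1.5(25°) = 1.137.
F_nw = 0.6 × 430 × 1.137 = 293.4 MPa.
R_n/Ω = (293.4 × 1357) / 2.0 × 10⁻³ = 199.2 kN.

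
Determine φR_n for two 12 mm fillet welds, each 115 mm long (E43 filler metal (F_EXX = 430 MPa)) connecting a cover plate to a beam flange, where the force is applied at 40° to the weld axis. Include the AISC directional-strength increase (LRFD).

φR_n ≈ 475 kN

t_e = 0.707 × 12 = 8.484 mm; A_we = 8.484 × 230 = 1951 mm².
Directional factor: 1.0 + 0.5 sin^1.5(40°) = 1.258.
F_nw = 0.6 × 430 × 1.258 = 324.5 MPa.
φR_n = 0.75 × 324.5 × 1951 × 10⁻³ = 474.9 kN.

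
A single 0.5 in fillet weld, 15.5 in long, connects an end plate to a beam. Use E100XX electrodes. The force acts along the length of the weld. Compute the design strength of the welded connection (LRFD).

E100XX → F_EXX = 100 ksi.
Effective throat t_e = 0.707 × 0.5 = 0.3535 in.
Total length L = 15.5 in; A_we = 0.3535 × 15.5 = 5.479 in².
F_nw = 0.6 F_EXX = 0.6 × 100 = 60 ksi.
φR_n = 0.75 × 60 × 5.479 = 246.6 kip.

φR_n ≈ 247 kip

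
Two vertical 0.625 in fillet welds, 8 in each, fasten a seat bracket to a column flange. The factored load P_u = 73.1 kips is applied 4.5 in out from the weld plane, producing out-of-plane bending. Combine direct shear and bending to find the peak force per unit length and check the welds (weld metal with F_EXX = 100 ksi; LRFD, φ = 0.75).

f_max ≈ 16.1 kip/in; adequate

L_w = 2 × 8 = 16 in; section modulus (unit throat) S = 2 × L²/6 = 21.33 in².
Direct shear f_v = P/L_w = 73.1/16 = 4.569 kip/in.
Moment M = P × e = 73.1 × 4.5 = 328.95 kip·in; bending f_b = M/S = 15.42 kip/in.
f_max = √(f_v² + f_b²) = √(4.569² + 15.42²) = 16.08 kip/in.
φr_n = 0.75 × 0.6 × 100 × (0.707 × 0.625) = 19.88 kip/in → adequate.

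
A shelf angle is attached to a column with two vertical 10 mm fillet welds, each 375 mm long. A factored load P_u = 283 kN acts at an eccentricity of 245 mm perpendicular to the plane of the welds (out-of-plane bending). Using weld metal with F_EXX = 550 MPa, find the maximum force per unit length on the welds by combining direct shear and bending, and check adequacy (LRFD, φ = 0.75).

L_w = 2 × 375 = 750 mm; section modulus (unit throat) S = 2 × L²/6 = 46880 mm².
Direct shear f_v = P/L_w = 283×10³/750 = 377.3 N/mm.
Moment M = P × e = 283×10³ × 245 = 69335000 N·mm; bending f_b = M/S = 1479 N/mm.
f_max = √(f_v² + f_b²) = √(377.3² + 1479²) = 1527 N/mm.
φr_n = 0.75 × 0.6 × 550 × (0.707 × 10) = 1750 N/mm → adequate.

f_max ≈ 1530 N/mm; adequate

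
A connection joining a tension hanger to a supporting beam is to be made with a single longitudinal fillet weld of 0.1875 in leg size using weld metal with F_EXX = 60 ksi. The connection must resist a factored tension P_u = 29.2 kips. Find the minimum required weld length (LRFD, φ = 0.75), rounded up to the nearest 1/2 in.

Throat t_e = 0.707 × 0.1875 = 0.1326 in.
φr_n = 0.75 × 0.6 × 60 × 0.1326 = 3.579 kips/in.
L_req = P_u / φr_n = 29.2 / 3.579 = 8.158 in total.
Round up → use L = 8.5 in.

L = 8.5 in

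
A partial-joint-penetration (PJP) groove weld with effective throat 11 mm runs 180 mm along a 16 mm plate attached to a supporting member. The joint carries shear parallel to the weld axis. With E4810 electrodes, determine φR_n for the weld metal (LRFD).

E48XX → F_EXX = 480 MPa.
Effective throat (given) t_e = 11 mm.
A_we = 11 × 180 = 1980 mm².
F_nw = 0.6 F_EXX = 288 MPa.
φR_n = 0.75 × 288 × 1980 × 10⁻³ = 427.7 kN.

φR_n ≈ 428 kN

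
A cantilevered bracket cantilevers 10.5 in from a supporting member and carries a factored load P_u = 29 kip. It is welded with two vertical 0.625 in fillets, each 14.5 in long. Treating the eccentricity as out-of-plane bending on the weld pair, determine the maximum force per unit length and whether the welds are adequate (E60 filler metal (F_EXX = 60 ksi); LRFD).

f_max ≈ 4.46 kip/in; adequate

L_w = 2 × 14.5 = 29 in; section modulus (unit throat) S = 2 × L²/6 = 70.08 in².
Direct shear f_v = P/L_w = 29/29 = 1 kip/in.
Moment M = P × e = 29 × 10.5 = 304.5 kip·in; bending f_b = M/S = 4.345 kip/in.
f_max = √(f_v² + f_b²) = √(1² + 4.345²) = 4.458 kip/in.
φr_n = 0.75 × 0.6 × 60 × (0.707 × 0.625) = 11.93 kip/in → adequate.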